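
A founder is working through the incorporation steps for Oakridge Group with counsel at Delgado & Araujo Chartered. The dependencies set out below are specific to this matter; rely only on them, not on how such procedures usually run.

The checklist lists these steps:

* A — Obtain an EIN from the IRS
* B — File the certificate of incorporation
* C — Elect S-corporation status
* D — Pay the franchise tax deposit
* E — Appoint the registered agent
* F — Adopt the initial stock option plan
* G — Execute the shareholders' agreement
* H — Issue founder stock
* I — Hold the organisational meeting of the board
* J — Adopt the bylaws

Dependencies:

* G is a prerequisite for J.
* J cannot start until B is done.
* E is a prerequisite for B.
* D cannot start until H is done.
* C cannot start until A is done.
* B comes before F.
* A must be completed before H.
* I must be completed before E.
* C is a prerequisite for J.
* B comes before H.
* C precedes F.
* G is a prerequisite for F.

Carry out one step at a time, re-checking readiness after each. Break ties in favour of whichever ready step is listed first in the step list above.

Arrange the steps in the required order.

A, G and I have no prerequisites; A is listed earlier, so A is first.
Ready: C, G and I. C is listed earlier → C.
Ready: G and I. G is listed earlier → G.
I is the only step now ready → I.
That leaves E as the only ready step → E.
B is the only step now ready → B.
F, H and J are all available; F is listed earlier → F.
Ready: H and J. H is listed earlier → H.
Now D and J have their prerequisites met. D is listed earlier, so D next.
J needed B, C and G, now all done → J.

A, C, G, I, E, B, F, H, D, J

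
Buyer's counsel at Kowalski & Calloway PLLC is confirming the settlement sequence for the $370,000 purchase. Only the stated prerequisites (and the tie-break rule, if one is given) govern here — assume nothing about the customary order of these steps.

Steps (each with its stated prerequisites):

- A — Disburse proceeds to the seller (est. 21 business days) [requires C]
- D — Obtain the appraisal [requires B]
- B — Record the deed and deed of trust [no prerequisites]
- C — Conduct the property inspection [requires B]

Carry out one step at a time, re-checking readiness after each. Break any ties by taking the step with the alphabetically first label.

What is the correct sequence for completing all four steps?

B has no prerequisites → B first.
Ready: C and D. C has the earlier label → C.
Now A and D have their prerequisites met. A has the earlier label, so A next.
Next only D has its prerequisites met → D.

B C A D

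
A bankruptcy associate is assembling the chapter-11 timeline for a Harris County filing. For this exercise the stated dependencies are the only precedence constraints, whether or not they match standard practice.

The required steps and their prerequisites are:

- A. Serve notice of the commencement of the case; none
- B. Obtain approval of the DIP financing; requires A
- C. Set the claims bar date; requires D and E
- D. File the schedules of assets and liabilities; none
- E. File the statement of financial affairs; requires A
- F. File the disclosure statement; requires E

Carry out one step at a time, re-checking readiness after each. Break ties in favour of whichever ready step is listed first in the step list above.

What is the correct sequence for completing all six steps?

A, B, D, E, C, F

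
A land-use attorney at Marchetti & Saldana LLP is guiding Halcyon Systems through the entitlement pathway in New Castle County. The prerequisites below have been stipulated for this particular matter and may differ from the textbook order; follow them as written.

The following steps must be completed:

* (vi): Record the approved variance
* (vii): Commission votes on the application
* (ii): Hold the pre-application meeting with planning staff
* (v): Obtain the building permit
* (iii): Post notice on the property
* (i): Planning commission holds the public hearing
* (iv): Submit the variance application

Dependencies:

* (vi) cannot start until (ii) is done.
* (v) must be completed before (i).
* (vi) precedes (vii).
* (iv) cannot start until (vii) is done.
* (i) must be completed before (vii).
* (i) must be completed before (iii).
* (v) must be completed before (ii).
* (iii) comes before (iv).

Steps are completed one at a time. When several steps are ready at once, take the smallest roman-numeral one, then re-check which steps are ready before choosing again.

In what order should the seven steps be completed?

(v) has no prerequisites → (v) first.
Ready: (i) and (ii). (i) has the earlier label → (i).
Now (ii) and (iii) have their prerequisites met. (ii) has the earlier label, so (ii) next.
Now (iii) and (vi) have their prerequisites met. (iii) has the earlier label, so (iii) next.
That leaves (vi) as the only ready step → (vi).
(vii) needed (i) and (vi), now all done → (vii).
That leaves (iv) as the only ready step → (iv).

(v), (i), (ii), (iii), (vi), (vii), (iv)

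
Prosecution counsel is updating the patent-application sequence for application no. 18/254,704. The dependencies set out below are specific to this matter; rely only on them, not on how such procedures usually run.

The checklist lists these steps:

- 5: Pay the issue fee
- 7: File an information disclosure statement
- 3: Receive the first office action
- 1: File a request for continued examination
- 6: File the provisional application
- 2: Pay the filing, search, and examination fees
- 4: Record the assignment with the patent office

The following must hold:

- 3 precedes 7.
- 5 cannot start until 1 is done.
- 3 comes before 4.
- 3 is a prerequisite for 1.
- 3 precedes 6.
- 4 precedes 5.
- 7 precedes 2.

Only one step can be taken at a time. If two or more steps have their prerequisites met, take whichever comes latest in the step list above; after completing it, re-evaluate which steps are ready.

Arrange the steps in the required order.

3 has no prerequisites → 3 first.
Ready: 4, 6, 1 and 7. 4 is listed later → 4.
6, 1 and 7 are all available; 6 is listed later → 6.
Ready: 1 and 7. 1 is listed later → 1.
5 now also ready, so the ready set is {7, 5}; 7 is listed later → 7.
Now 2 and 5 have their prerequisites met. 2 is listed later, so 2 next.
That leaves 5 as the only ready step → 5.

3, 4, 6, 1, 7, 2, 5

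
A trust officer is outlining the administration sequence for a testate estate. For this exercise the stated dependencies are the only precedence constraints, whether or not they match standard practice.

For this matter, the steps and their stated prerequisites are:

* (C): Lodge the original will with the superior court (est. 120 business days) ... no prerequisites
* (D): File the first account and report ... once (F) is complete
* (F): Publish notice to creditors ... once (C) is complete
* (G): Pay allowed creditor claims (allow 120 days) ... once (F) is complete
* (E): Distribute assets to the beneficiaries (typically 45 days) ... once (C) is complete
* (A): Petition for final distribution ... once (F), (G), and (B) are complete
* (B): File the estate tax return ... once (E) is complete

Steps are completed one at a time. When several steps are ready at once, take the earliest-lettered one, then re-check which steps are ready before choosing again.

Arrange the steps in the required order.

(C) is the only step with nothing outstanding, so it goes first.
(E) and (F) are both available; (E) has the earlier label → (E).
(B) now also ready, so the ready set is {(B), (F)}; (B) has the earlier label → (B).
Next only (F) has its prerequisites met → (F).
Now (D) and (G) have their prerequisites met. (D) has the earlier label, so (D) next.
Next only (G) has its prerequisites met → (G).
(A) needed (B), (F) and (G), now all done → (A).

(C), (E), (B), (F), (D), (G), (A)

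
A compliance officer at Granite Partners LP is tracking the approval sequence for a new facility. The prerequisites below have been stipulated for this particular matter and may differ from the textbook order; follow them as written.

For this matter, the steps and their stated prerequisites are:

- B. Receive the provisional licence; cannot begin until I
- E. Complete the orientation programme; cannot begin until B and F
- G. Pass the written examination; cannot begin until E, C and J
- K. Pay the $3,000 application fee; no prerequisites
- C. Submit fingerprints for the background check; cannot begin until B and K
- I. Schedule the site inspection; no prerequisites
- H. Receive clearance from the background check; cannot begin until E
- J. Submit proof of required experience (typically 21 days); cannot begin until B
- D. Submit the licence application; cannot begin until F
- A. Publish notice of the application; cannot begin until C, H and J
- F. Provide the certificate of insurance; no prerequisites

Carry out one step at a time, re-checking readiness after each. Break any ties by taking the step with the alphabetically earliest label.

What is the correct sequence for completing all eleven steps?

F → D → I → B → E → H → J → K → C → A → G

F, I and K have no prerequisites; F has the earlier label, so F is first.
D, I and K are all available; D has the earlier label → D.
Ready: I and K. I has the earlier label → I.
Now B and K have their prerequisites met. B has the earlier label, so B next.
E and J now also ready, so the ready set is {E, J, K}; E has the earlier label → E.
H now also ready, so the ready set is {H, J, K}; H has the earlier label → H.
Now J and K have their prerequisites met. J has the earlier label, so J next.
Next only K has its prerequisites met → K.
That leaves C as the only ready step → C.
A and G are both available; A has the earlier label → A.
G needed C, E and J, now all done → G.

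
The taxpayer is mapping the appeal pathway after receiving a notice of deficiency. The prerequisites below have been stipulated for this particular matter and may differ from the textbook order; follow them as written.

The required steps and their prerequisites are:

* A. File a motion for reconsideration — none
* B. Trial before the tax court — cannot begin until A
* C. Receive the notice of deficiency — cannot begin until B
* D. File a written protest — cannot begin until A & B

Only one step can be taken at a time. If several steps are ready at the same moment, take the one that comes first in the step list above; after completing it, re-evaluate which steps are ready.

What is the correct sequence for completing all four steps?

A, B, C, D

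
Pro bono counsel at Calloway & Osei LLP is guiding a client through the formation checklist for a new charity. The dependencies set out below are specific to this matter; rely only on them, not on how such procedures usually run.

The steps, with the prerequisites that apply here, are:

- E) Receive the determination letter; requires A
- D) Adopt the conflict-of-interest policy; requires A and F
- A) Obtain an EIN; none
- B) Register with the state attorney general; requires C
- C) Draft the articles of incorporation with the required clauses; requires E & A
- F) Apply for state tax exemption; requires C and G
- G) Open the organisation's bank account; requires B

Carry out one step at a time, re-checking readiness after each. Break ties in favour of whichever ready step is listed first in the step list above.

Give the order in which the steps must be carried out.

A, E, C, B, G, F, D

A is the only step with nothing outstanding, so it goes first.
Next only E has its prerequisites met → E.
C is the only step now ready → C.
B needed C, now all done → B.
That leaves G as the only ready step → G.
That leaves F as the only ready step → F.
That leaves D as the only ready step → D.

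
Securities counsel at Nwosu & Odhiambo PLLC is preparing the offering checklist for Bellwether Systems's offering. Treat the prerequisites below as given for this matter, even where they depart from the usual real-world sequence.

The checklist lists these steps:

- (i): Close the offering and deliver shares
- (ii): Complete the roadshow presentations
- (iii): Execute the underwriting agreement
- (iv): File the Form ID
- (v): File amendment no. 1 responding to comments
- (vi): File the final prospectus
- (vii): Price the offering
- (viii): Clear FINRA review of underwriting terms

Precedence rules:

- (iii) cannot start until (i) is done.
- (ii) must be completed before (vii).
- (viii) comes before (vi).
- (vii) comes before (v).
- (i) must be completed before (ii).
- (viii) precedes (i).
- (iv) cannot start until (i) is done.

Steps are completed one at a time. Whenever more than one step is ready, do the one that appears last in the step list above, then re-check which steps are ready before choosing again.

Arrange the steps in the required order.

(viii) (vi) (i) (iv) (iii) (ii) (vii) (v)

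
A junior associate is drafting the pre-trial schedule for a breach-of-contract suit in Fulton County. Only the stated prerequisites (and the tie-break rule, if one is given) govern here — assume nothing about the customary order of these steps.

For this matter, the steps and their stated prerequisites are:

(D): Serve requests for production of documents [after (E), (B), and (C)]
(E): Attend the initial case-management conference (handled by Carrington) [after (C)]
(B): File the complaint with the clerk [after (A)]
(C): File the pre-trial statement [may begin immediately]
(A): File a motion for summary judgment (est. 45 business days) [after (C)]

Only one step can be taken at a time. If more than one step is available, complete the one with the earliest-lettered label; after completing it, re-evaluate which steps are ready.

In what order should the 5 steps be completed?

(C), (A), (B), (E), (D)

(C) has no prerequisites → (C) first.
Now (A) and (E) have their prerequisites met. (A) has the earlier label, so (A) next.
(B) now also ready, so the ready set is {(B), (E)}; (B) has the earlier label → (B).
That leaves (E) as the only ready step → (E).
(D) needed (B), (C) and (E), now all done → (D).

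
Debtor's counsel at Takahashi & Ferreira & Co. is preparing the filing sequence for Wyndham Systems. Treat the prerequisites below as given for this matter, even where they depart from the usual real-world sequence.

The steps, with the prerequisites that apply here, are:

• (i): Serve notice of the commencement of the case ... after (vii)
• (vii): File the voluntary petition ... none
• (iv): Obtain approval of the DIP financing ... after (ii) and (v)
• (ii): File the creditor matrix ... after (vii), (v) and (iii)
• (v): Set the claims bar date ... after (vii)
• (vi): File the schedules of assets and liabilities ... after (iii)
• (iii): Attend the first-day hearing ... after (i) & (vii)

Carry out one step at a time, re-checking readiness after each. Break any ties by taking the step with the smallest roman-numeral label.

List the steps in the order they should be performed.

Only (vii) has no prerequisites, so it is first.
(i) and (v) are both available; (i) has the earlier label → (i).
Ready: (iii) and (v). (iii) has the earlier label → (iii).
(vi) now also ready, so the ready set is {(v), (vi)}; (v) has the earlier label → (v).
(ii) now also ready, so the ready set is {(ii), (vi)}; (ii) has the earlier label → (ii).
(iv) and (vi) are both available; (iv) has the earlier label → (iv).
(vi) needed (iii), now all done → (vi).

(vii), (i), (iii), (v), (ii), (iv), (vi)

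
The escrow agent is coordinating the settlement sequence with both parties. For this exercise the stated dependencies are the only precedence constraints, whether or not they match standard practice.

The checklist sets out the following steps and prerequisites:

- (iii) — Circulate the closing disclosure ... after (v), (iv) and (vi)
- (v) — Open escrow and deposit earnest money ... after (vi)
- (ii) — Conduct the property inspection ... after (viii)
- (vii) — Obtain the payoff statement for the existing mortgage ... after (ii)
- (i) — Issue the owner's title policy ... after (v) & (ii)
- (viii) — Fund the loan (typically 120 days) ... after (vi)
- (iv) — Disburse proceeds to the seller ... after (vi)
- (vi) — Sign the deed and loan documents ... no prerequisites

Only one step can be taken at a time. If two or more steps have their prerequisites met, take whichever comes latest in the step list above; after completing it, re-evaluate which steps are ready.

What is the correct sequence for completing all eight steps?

(vi) (iv) (viii) (ii) (vii) (v) (i) (iii)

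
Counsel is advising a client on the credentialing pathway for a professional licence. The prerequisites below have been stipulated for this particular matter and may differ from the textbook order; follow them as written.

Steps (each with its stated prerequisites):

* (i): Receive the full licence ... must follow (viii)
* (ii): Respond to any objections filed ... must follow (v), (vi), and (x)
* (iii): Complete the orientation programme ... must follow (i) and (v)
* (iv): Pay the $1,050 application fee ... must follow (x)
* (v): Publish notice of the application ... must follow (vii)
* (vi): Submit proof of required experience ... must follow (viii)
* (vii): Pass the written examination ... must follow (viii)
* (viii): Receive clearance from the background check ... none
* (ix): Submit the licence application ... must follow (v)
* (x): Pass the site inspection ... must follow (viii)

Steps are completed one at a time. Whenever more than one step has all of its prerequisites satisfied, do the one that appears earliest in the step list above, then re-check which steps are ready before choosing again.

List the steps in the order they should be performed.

Only (viii) has no prerequisites, so it is first.
Now (i), (vi), (vii) and (x) have their prerequisites met. (i) is listed earlier, so (i) next.
(vi), (vii) and (x) are all available; (vi) is listed earlier → (vi).
Ready: (vii) and (x). (vii) is listed earlier → (vii).
Now (v) and (x) have their prerequisites met. (v) is listed earlier, so (v) next.
(iii) and (ix) now also ready, so the ready set is {(iii), (ix), (x)}; (iii) is listed earlier → (iii).
(ix) and (x) are both available; (ix) is listed earlier → (ix).
Next only (x) has its prerequisites met → (x).
(ii) and (iv) are both available; (ii) is listed earlier → (ii).
(iv) is the only step now ready → (iv).

(viii) (i) (vi) (vii) (v) (iii) (ix) (x) (ii) (iv)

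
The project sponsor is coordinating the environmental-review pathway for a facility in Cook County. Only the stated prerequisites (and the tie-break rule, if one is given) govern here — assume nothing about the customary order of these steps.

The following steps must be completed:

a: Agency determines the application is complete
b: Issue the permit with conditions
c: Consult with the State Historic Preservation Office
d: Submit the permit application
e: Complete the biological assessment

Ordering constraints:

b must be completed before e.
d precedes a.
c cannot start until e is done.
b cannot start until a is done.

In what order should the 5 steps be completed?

d is the only step with nothing outstanding, so it goes first.
a needed d, now all done → a.
b needed a, now all done → b.
That leaves e as the only ready step → e.
c is the only step now ready → c.

d, a, b, e, c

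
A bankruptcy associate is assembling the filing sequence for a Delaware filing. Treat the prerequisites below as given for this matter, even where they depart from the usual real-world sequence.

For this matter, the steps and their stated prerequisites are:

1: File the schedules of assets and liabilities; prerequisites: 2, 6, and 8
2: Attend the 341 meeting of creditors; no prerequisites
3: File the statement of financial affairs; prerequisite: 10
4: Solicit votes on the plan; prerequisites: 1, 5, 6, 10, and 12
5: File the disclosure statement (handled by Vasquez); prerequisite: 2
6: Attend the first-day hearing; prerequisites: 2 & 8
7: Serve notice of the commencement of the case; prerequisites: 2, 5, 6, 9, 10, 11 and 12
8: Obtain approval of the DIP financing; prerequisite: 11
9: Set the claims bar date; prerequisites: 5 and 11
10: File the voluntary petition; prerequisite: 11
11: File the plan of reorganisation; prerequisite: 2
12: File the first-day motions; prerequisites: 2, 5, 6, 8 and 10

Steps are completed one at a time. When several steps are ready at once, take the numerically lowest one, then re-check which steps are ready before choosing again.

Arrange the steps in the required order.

2, 5, 11, 8, 6, 1, 9, 10, 3, 12, 4, 7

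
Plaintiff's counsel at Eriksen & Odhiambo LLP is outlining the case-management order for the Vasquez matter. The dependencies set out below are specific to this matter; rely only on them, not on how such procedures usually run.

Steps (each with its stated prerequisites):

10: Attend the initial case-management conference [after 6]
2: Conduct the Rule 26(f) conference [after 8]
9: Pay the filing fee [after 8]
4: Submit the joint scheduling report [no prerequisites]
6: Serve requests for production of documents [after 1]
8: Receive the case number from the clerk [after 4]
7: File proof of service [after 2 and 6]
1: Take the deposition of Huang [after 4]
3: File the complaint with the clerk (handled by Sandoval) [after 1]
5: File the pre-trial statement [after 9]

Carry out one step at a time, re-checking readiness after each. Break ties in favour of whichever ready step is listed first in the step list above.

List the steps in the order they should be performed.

4, 8, 2, 9, 1, 6, 10, 7, 3, 5

4 has no prerequisites → 4 first.
8 and 1 are both available; 8 is listed earlier → 8.
2, 9 and 1 are all available; 2 is listed earlier → 2.
Now 9 and 1 have their prerequisites met. 9 is listed earlier, so 9 next.
5 now also ready, so the ready set is {1, 5}; 1 is listed earlier → 1.
Now 6, 3 and 5 have their prerequisites met. 6 is listed earlier, so 6 next.
10 and 7 now also ready, so the ready set is {10, 7, 3, 5}; 10 is listed earlier → 10.
Now 7, 3 and 5 have their prerequisites met. 7 is listed earlier, so 7 next.
3 and 5 are both available; 3 is listed earlier → 3.
Next only 5 has its prerequisites met → 5.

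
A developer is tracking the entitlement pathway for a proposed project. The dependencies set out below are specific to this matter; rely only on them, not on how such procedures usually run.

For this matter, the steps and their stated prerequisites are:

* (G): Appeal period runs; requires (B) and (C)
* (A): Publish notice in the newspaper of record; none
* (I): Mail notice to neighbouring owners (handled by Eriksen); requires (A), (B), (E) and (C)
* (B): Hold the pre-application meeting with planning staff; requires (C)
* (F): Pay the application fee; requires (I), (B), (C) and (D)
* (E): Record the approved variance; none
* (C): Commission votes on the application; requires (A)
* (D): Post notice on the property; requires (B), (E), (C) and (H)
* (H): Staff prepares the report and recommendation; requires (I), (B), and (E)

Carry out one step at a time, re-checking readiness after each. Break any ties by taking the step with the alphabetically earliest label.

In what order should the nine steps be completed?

Nothing is required for (A) and (E). (A) has the earlier label → (A) first.
Now (C) and (E) have their prerequisites met. (C) has the earlier label, so (C) next.
Ready: (B) and (E). (B) has the earlier label → (B).
(G) now also ready, so the ready set is {(E), (G)}; (E) has the earlier label → (E).
Now (G) and (I) have their prerequisites met. (G) has the earlier label, so (G) next.
(I) is the only step now ready → (I).
(H) needed (B), (E) and (I), now all done → (H).
(D) is the only step now ready → (D).
(F) needed (B), (C), (D) and (I), now all done → (F).

(A), (C), (B), (E), (G), (I), (H), (D), (F)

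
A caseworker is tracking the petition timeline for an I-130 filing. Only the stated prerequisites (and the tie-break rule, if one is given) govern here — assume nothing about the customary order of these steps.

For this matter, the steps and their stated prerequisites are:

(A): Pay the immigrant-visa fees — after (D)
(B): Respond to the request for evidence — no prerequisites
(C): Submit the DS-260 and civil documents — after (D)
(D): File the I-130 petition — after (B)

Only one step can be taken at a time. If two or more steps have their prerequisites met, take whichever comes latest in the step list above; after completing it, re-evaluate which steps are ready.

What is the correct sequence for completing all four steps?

Only (B) has no prerequisites, so it is first.
Next only (D) has its prerequisites met → (D).
Now (C) and (A) have their prerequisites met. (C) is listed later, so (C) next.
(A) needed (D), now all done → (A).

(B), (D), (C), (A)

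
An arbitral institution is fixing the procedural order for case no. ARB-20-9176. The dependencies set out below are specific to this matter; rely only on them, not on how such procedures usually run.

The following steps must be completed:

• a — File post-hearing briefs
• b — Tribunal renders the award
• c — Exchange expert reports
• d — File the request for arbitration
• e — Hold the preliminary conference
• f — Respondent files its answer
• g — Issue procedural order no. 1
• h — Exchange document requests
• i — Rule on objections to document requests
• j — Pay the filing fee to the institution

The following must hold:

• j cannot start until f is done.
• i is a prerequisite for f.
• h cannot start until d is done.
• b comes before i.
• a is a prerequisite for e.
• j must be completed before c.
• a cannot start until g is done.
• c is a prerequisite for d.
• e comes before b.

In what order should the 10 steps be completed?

g a e b i f j c d h

g is the only step with nothing outstanding, so it goes first.
Next only a has its prerequisites met → a.
e is the only step now ready → e.
That leaves b as the only ready step → b.
That leaves i as the only ready step → i.
Next only f has its prerequisites met → f.
j needed f, now all done → j.
c needed j, now all done → c.
d needed c, now all done → d.
Next only h has its prerequisites met → h.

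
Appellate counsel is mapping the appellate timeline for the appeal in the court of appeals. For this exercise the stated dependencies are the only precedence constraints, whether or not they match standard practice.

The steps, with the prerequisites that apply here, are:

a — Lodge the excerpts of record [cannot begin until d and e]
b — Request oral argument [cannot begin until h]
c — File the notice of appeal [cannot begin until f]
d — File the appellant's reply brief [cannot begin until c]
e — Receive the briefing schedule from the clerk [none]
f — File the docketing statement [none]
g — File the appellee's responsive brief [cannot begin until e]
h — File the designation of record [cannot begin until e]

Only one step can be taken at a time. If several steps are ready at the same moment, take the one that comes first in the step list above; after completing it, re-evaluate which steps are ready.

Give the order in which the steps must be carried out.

e → f → c → d → a → g → h → b

e and f have no prerequisites; e is listed earlier, so e is first.
Now f, g and h have their prerequisites met. f is listed earlier, so f next.
c now also ready, so the ready set is {c, g, h}; c is listed earlier → c.
d now also ready, so the ready set is {d, g, h}; d is listed earlier → d.
Now a, g and h have their prerequisites met. a is listed earlier, so a next.
Ready: g and h. g is listed earlier → g.
That leaves h as the only ready step → h.
b needed h, now all done → b.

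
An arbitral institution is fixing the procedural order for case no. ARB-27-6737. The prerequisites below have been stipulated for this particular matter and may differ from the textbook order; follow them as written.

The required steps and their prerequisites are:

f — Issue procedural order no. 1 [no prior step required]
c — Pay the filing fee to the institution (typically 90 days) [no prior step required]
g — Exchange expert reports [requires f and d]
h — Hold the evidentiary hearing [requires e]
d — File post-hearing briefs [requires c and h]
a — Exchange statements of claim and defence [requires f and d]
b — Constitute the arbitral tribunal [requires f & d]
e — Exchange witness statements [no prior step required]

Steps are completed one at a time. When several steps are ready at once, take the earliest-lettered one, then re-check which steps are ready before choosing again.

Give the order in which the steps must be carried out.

c, e and f have no prerequisites; c has the earlier label, so c is first.
Ready: e and f. e has the earlier label → e.
h now also ready, so the ready set is {f, h}; f has the earlier label → f.
h needed e, now all done → h.
d needed c and h, now all done → d.
Ready: a, b and g. a has the earlier label → a.
Ready: b and g. b has the earlier label → b.
g needed d and f, now all done → g.

c e f h d a b g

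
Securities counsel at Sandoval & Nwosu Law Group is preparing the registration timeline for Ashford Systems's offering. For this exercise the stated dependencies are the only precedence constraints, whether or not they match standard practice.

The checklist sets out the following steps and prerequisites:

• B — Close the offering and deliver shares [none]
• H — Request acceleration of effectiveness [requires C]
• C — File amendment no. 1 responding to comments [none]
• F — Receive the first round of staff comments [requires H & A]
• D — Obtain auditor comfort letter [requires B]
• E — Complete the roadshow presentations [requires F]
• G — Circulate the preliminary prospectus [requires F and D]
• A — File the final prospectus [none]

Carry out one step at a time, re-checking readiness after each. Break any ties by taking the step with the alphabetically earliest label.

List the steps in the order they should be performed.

Nothing is required for A, B and C. A has the earlier label → A first.
B and C are both available; B has the earlier label → B.
C and D are both available; C has the earlier label → C.
H now also ready, so the ready set is {D, H}; D has the earlier label → D.
Next only H has its prerequisites met → H.
F needed A and H, now all done → F.
Now E and G have their prerequisites met. E has the earlier label, so E next.
Next only G has its prerequisites met → G.

A → B → C → D → H → F → E → G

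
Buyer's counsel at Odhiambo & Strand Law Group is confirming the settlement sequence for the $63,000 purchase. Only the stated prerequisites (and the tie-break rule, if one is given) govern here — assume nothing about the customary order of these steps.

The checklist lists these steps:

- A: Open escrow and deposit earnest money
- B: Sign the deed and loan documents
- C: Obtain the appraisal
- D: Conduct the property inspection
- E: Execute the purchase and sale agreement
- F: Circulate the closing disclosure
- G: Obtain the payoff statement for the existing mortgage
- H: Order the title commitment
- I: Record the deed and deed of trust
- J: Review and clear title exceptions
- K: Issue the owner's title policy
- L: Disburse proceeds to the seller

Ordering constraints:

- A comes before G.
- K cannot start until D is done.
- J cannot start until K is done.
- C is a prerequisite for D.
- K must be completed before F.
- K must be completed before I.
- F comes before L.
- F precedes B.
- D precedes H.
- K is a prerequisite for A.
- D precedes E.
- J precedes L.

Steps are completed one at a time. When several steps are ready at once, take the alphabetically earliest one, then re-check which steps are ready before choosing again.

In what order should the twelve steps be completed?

Only C has no prerequisites, so it is first.
D is the only step now ready → D.
Now E, H and K have their prerequisites met. E has the earlier label, so E next.
Ready: H and K. H has the earlier label → H.
That leaves K as the only ready step → K.
A, F, I and J are all available; A has the earlier label → A.
G now also ready, so the ready set is {F, G, I, J}; F has the earlier label → F.
B now also ready, so the ready set is {B, G, I, J}; B has the earlier label → B.
G, I and J are all available; G has the earlier label → G.
Ready: I and J. I has the earlier label → I.
That leaves J as the only ready step → J.
Next only L has its prerequisites met → L.

C, D, E, H, K, A, F, B, G, I, J, L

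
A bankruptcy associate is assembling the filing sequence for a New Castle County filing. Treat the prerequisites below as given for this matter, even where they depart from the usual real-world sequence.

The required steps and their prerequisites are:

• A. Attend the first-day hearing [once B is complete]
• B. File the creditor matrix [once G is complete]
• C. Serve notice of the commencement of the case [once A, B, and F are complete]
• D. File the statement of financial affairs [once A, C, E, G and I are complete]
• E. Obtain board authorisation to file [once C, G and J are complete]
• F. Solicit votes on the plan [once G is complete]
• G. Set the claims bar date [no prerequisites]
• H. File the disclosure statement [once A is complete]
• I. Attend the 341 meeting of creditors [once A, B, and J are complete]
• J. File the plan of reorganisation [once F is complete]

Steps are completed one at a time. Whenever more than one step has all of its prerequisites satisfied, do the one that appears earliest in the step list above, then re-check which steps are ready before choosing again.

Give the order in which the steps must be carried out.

G is the only step with nothing outstanding, so it goes first.
Now B and F have their prerequisites met. B is listed earlier, so B next.
Ready: A and F. A is listed earlier → A.
Ready: F and H. F is listed earlier → F.
Now C, H and J have their prerequisites met. C is listed earlier, so C next.
H and J are both available; H is listed earlier → H.
J needed F, now all done → J.
Ready: E and I. E is listed earlier → E.
Next only I has its prerequisites met → I.
Next only D has its prerequisites met → D.

G, B, A, F, C, H, J, E, I, D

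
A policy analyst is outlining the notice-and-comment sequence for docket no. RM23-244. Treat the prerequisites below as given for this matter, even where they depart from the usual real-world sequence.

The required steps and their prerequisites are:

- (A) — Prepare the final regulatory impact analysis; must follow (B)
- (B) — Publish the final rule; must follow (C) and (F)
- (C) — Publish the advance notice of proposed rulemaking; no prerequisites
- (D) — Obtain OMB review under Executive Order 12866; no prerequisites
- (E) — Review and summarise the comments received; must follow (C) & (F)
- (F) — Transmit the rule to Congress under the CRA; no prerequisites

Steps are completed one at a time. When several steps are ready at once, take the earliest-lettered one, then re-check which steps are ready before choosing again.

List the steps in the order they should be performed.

(C) (D) (F) (B) (A) (E)

Nothing is required for (C), (D) and (F). (C) has the earlier label → (C) first.
Now (D) and (F) have their prerequisites met. (D) has the earlier label, so (D) next.
(F) is the only step now ready → (F).
Now (B) and (E) have their prerequisites met. (B) has the earlier label, so (B) next.
Ready: (A) and (E). (A) has the earlier label → (A).
That leaves (E) as the only ready step → (E).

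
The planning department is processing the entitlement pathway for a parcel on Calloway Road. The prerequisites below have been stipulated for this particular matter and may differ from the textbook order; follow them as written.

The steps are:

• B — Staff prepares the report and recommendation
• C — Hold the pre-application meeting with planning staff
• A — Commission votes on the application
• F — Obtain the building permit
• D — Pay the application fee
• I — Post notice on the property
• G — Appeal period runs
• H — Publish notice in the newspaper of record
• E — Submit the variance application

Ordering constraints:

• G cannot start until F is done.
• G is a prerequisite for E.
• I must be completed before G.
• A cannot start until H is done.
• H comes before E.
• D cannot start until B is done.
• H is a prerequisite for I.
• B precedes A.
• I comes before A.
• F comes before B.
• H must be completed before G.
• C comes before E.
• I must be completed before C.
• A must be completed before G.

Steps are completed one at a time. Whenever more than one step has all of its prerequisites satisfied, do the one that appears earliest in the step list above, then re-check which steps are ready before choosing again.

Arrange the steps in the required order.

F B D H I C A G E

F and H have no prerequisites; F is listed earlier, so F is first.
Now B and H have their prerequisites met. B is listed earlier, so B next.
D now also ready, so the ready set is {D, H}; D is listed earlier → D.
That leaves H as the only ready step → H.
I is the only step now ready → I.
Ready: C and A. C is listed earlier → C.
A needed B, I and H, now all done → A.
That leaves G as the only ready step → G.
That leaves E as the only ready step → E.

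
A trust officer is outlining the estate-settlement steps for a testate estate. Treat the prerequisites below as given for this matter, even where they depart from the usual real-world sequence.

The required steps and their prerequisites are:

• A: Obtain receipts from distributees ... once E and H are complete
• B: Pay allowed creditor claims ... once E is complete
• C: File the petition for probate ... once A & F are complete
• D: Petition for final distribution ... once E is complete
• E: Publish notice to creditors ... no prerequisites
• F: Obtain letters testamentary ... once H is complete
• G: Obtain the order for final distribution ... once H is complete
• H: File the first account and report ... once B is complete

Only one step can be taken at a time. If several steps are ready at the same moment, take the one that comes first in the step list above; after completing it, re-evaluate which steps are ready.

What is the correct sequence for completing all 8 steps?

E is the only step with nothing outstanding, so it goes first.
Ready: B and D. B is listed earlier → B.
Now D and H have their prerequisites met. D is listed earlier, so D next.
H is the only step now ready → H.
Ready: A, F and G. A is listed earlier → A.
F and G are both available; F is listed earlier → F.
C and G are both available; C is listed earlier → C.
G needed H, now all done → G.

E, B, D, H, A, F, C, G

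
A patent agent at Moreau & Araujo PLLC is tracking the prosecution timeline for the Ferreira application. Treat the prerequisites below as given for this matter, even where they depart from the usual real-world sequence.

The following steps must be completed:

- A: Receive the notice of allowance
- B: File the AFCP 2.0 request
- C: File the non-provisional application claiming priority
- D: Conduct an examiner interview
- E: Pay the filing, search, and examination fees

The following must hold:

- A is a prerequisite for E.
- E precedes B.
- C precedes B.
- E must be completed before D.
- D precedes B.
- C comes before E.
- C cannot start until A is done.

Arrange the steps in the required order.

A is the only step with nothing outstanding, so it goes first.
C needed A, now all done → C.
That leaves E as the only ready step → E.
That leaves D as the only ready step → D.
B needed C, D and E, now all done → B.

A, C, E, D, B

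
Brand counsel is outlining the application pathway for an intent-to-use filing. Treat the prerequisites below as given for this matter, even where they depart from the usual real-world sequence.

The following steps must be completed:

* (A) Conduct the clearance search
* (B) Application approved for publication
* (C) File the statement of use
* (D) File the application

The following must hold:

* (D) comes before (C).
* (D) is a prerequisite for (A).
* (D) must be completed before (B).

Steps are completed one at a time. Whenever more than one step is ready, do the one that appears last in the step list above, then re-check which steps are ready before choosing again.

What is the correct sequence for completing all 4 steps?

(D) is the only step with nothing outstanding, so it goes first.
Now (C), (B) and (A) have their prerequisites met. (C) is listed later, so (C) next.
Ready: (B) and (A). (B) is listed later → (B).
(A) is the only step now ready → (A).

(D) (C) (B) (A)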